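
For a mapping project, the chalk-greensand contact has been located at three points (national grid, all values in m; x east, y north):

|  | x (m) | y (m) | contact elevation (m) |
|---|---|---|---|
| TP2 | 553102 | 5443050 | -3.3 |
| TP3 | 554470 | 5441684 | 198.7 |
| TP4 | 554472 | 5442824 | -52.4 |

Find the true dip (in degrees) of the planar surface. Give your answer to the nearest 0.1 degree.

Two edge vectors: TP2→TP3 = (1368, -1366, 202), TP2→TP4 = (1370, -226, -49.1).
Normal n = (TP2→TP3) × (TP2→TP4) = (112722.6, 343908.8, 1562252).
So ∂z/∂x = −n_x/n_z = −0.07215 and ∂z/∂y = −n_y/n_z = −0.22014.
Gradient magnitude |∇z| = √(a² + b²) = √(0.00521 + 0.04846) = 0.23166.
True dip = arctan(0.23166) = 13.0°, dipping toward NNE (azimuth ≈ 018°).

13.0°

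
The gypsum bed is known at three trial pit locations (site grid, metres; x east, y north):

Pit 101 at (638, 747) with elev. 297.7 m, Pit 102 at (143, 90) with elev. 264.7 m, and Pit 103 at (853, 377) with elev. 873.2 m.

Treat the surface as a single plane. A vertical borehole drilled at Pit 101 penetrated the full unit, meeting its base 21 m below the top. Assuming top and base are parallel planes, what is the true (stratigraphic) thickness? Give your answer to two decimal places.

11.77 m

Two edge vectors: Pit 101→Pit 102 = (-495, -657, -33), Pit 101→Pit 103 = (215, -370, 575.5).
Normal n = (Pit 101→Pit 102) × (Pit 101→Pit 103) = (-390313.5, 277777.5, 324405).
So ∂z/∂x = −n_x/n_z = 1.20317 and ∂z/∂y = −n_y/n_z = −0.85627.
|∇z| = √(a²+b²) = 1.47676, so dip δ = arctan(1.47676) = 55.90°.
True thickness = vertical thickness × cos δ = 21 × cos 55.90° = 11.77 m.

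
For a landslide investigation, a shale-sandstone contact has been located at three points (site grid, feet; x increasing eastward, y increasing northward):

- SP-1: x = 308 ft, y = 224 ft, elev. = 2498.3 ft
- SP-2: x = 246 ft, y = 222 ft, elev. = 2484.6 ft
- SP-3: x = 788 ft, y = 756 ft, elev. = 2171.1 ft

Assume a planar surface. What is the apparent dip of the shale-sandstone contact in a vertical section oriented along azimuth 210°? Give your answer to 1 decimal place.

31.1°

Two edge vectors: SP-1→SP-2 = (-62, -2, -13.7), SP-1→SP-3 = (480, 532, -327.2).
Normal n = (SP-1→SP-2) × (SP-1→SP-3) = (7942.8, -26862.4, -32024).
So ∂z/∂x = −n_x/n_z = 0.24803 and ∂z/∂y = −n_y/n_z = −0.83882.
Unit vector along 210° is (sin 210°, cos 210°) = (-0.5000, -0.8660).
Slope in that direction = a·(-0.5000) + b·(-0.8660) = 0.60243.
Apparent dip = arctan|0.60243| = 31.1° (true dip is 41.2°, so apparent ≤ true as expected).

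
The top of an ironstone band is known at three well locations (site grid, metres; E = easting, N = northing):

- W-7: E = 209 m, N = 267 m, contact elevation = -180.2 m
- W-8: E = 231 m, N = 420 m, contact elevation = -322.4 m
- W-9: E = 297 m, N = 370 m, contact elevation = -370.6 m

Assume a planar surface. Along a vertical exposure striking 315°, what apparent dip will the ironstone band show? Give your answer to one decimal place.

21.3°

Two edge vectors: W-7→W-8 = (22, 153, -142.2), W-7→W-9 = (88, 103, -190.4).
Normal n = (W-7→W-8) × (W-7→W-9) = (-14484.6, -8324.8, -11198).
So ∂z/∂E = −n_x/n_z = −1.29350 and ∂z/∂N = −n_y/n_z = −0.74342.
Unit vector along 315° is (sin 315°, cos 315°) = (-0.7071, 0.7071).
Slope in that direction = a·(-0.7071) + b·(0.7071) = 0.38897.
Apparent dip = arctan|0.38897| = 21.3° (true dip is 56.2°, so apparent ≤ true as expected).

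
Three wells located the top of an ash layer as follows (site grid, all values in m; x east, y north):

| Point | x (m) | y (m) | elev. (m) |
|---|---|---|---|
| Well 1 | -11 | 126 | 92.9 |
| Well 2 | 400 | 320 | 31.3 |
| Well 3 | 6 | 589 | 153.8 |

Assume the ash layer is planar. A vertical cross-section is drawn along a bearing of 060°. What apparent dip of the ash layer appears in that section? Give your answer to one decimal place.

Let the plane be z = a·x + b·y + c.
Well 2−Well 1: 411a + 194b = −61.6;  Well 3−Well 1: 17a + 463b = 60.9.
Solving gives a = −0.21570, b = 0.13945.
Unit vector along 060° is (sin 60°, cos 60°) = (0.8660, 0.5000).
Slope in that direction = a·(0.8660) + b·(0.5000) = −0.11708.
Apparent dip = arctan|0.11708| = 6.7° (true dip is 14.4°, so apparent ≤ true as expected).

6.7°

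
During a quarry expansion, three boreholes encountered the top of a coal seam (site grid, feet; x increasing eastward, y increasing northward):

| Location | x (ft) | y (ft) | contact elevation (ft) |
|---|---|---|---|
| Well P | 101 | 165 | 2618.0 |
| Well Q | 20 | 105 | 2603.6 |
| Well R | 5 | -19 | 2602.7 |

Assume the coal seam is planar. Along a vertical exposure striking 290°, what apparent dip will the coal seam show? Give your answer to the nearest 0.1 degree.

10.4°

Two edge vectors: Well P→Well Q = (-81, -60, -14.4), Well P→Well R = (-96, -184, -15.3).
Normal n = (Well P→Well Q) × (Well P→Well R) = (-1731.6, 143.1, 9144).
So ∂z/∂x = −n_x/n_z = 0.18937 and ∂z/∂y = −n_y/n_z = −0.01565.
Unit vector along 290° is (sin 290°, cos 290°) = (-0.9397, 0.3420).
Slope in that direction = a·(-0.9397) + b·(0.3420) = −0.18330.
Apparent dip = arctan|0.18330| = 10.4° (true dip is 10.8°, so apparent ≤ true as expected).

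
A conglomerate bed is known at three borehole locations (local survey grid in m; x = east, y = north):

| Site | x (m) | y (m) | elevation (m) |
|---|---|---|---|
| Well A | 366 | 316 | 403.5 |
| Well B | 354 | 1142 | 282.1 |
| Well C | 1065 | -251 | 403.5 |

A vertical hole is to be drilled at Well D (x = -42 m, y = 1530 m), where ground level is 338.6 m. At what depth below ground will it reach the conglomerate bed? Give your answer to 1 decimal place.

66.4 m

Let the plane be z = a·x + b·y + c.
Well B−Well A: −12a + 826b = −121.4;  Well C−Well A: 699a − 567b = 0.
Solving gives a = −0.120640, b = −0.148726.
Then c = 403.5 − a·366 − b·316 = 494.65.
At (-42, 1530): z_contact = 5.07 − 227.55 + 494.65 = 272.17 m.
Depth below ground = 338.6 − 272.17 = 66.4 m.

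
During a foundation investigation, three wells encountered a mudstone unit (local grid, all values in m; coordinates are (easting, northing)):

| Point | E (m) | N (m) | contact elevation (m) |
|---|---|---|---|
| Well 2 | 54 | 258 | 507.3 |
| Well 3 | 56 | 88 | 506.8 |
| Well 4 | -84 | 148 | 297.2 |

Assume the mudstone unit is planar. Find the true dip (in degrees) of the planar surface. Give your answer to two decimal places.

56.42°

Let the plane be z = a·E + b·N + c.
Well 3−Well 2: 2a − 170b = −0.5;  Well 4−Well 2: −138a − 110b = −210.1.
Solving gives a = 1.50600, b = 0.02066.
Gradient magnitude |∇z| = √(a² + b²) = √(2.26803 + 0.00043) = 1.50614.
True dip = arctan(1.50614) = 56.42°, dipping toward W (azimuth ≈ 269°).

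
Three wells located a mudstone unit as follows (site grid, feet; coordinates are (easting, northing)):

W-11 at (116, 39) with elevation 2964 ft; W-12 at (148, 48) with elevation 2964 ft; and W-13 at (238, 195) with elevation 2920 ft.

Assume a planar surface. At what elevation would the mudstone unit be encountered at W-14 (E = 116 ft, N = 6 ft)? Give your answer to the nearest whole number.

Let the plane be z = a·E + b·N + c.
W-12−W-11: 32a + 9b = 0;  W-13−W-11: 122a + 156b = −44.
Solving gives a = 0.10169, b = −0.36158.
Then c = 2964 − a·116 − b·39 = 2966.31.
At (116, 6): z = 11.8 − 2.2 + 2966.31 = 2975.9 ft.

2976 ft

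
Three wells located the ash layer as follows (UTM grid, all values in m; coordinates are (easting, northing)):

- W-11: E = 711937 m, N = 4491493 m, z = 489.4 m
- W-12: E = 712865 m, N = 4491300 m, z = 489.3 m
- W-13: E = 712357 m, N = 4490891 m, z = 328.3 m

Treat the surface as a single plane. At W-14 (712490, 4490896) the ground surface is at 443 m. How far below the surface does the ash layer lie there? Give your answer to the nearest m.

104 m

Two edge vectors: W-11→W-12 = (928, -193, -0.1), W-11→W-13 = (420, -602, -161.1).
Normal n = (W-11→W-12) × (W-11→W-13) = (31032.1, 149458.8, -477596).
So ∂z/∂E = −n_x/n_z = 0.06497563 and ∂z/∂N = −n_y/n_z = 0.31293981.
Intercept c from W-11: 489.4 − 46258.55 − 1405566.95 = −1451336.11.
At (712490, 4490896): z_contact = 46294.5 + 1405380.1 − 1451336.11 = 338.5 m.
Depth below ground = 443 − 338.5 = 104 m.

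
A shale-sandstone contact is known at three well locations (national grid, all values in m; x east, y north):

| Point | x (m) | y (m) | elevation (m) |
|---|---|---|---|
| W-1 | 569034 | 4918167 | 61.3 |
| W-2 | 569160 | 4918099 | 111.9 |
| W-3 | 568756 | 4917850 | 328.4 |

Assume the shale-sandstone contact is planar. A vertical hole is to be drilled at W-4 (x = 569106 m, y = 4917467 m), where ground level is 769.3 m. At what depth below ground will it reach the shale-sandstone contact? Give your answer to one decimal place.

Let the plane be z = a·x + b·y + c.
W-2−W-1: 126a − 68b = 50.6;  W-3−W-1: −278a − 317b = 267.1.
Solving gives a = −0.036070421, b = −0.810954016.
Then c = 61.3 − a·569034 − b·4918167 = 4008993.87.
At (569106, 4917467): z_contact = −20527.89 − 3987839.61 + 4008993.87 = 626.37 m.
Depth below ground = 769.3 − 626.37 = 142.9 m.

142.9 m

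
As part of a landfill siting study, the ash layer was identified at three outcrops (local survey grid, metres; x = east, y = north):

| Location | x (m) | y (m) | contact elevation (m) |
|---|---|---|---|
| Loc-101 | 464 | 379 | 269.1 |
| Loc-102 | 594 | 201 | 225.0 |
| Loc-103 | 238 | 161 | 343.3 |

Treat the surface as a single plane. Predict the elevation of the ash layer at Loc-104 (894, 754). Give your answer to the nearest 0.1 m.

Let the plane be z = a·x + b·y + c.
Loc-102−Loc-101: 130a − 178b = −44.1;  Loc-103−Loc-101: −226a − 218b = 74.2.
Solving gives a = −0.33283, b = 0.00468.
Then c = 269.1 − a·464 − b·379 = 421.76.
At (894, 754): z = −297.5 + 3.5 + 421.76 = 127.7 m.

127.7 m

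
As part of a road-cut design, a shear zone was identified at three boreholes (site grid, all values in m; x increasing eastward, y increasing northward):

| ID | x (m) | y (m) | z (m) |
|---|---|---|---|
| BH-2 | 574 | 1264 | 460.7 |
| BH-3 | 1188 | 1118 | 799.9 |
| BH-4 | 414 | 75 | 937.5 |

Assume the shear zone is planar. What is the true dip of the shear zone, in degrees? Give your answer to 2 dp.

Let the plane be z = a·x + b·y + c.
BH-3−BH-2: 614a − 146b = 339.2;  BH-4−BH-2: −160a − 1189b = 476.8.
Solving gives a = 0.44292, b = −0.46061.
Gradient magnitude |∇z| = √(a² + b²) = √(0.19618 + 0.21216) = 0.63901.
True dip = arctan(0.63901) = 32.58°, dipping toward NW (azimuth ≈ 316°).

32.58°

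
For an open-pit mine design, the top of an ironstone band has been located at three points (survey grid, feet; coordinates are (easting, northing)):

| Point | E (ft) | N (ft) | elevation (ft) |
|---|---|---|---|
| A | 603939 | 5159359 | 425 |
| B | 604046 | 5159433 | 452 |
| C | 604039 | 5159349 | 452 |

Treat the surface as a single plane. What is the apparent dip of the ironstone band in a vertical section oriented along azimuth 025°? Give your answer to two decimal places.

Two edge vectors: A→B = (107, 74, 27), A→C = (100, -10, 27).
Normal n = (A→B) × (A→C) = (2268, -189, -8470).
So ∂z/∂E = −n_x/n_z = 0.26777 and ∂z/∂N = −n_y/n_z = −0.02231.
Unit vector along 025° is (sin 25°, cos 25°) = (0.4226, 0.9063).
Slope in that direction = a·(0.4226) + b·(0.9063) = 0.09294.
Apparent dip = arctan|0.09294| = 5.31° (true dip is 15.0°, so apparent ≤ true as expected).

5.31°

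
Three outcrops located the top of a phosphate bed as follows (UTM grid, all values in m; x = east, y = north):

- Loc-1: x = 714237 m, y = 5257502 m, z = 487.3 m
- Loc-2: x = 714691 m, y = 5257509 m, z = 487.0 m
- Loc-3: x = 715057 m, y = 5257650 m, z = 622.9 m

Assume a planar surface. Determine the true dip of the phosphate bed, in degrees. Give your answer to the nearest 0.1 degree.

Two edge vectors: Loc-1→Loc-2 = (454, 7, -0.3), Loc-1→Loc-3 = (820, 148, 135.6).
Normal n = (Loc-1→Loc-2) × (Loc-1→Loc-3) = (993.6, -61808.4, 61452).
So ∂z/∂x = −n_x/n_z = −0.01617 and ∂z/∂y = −n_y/n_z = 1.00580.
Gradient magnitude |∇z| = √(a² + b²) = √(0.00026 + 1.01163) = 1.00593.
True dip = arctan(1.00593) = 45.2°, dipping toward S (azimuth ≈ 179°).

45.2°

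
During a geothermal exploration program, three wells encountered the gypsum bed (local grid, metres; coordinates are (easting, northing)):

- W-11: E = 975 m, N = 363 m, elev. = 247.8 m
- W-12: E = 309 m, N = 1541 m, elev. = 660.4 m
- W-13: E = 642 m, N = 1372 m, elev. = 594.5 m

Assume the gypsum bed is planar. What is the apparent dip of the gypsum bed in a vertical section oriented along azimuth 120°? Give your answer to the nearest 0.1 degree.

Let the plane be z = a·E + b·N + c.
W-12−W-11: −666a + 1178b = 412.6;  W-13−W-11: −333a + 1009b = 346.7.
Solving gives a = −0.02825, b = 0.33429.
Unit vector along 120° is (sin 120°, cos 120°) = (0.8660, -0.5000).
Slope in that direction = a·(0.8660) + b·(-0.5000) = −0.19160.
Apparent dip = arctan|0.19160| = 10.8° (true dip is 18.5°, so apparent ≤ true as expected).

10.8°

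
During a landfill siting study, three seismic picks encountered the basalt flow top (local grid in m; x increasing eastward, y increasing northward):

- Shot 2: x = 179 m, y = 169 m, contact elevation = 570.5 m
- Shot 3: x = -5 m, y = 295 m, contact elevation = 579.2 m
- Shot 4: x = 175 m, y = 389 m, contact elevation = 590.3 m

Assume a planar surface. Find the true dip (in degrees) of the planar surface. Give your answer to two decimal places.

Two edge vectors: Shot 2→Shot 3 = (-184, 126, 8.7), Shot 2→Shot 4 = (-4, 220, 19.8).
Normal n = (Shot 2→Shot 3) × (Shot 2→Shot 4) = (580.8, 3608.4, -39976).
So ∂z/∂x = −n_x/n_z = 0.01453 and ∂z/∂y = −n_y/n_z = 0.09026.
Gradient magnitude |∇z| = √(a² + b²) = √(0.00021 + 0.00815) = 0.09143.
True dip = arctan(0.09143) = 5.22°, dipping toward S (azimuth ≈ 189°).

5.22°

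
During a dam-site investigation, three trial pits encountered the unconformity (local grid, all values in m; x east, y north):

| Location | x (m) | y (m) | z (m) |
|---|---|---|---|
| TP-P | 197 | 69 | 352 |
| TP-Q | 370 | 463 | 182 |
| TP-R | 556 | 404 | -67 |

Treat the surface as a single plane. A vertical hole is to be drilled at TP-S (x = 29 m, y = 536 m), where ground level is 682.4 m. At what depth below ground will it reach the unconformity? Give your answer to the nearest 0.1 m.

Let the plane be z = a·x + b·y + c.
TP-Q−TP-P: 173a + 394b = −170;  TP-R−TP-P: 359a + 335b = −419.
Solving gives a = −1.29518, b = 0.13722.
Then c = 352 − a·197 − b·69 = 597.68.
At (29, 536): z_contact = −37.56 + 73.55 + 597.68 = 633.67 m.
Depth below ground = 682.4 − 633.67 = 48.7 m.

48.7 m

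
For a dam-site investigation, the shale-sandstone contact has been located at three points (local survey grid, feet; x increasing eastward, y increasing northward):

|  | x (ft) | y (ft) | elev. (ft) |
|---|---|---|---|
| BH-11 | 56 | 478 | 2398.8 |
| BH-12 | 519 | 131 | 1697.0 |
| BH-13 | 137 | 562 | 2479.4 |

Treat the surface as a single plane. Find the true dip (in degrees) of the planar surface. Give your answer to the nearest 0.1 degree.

55.9°

Let the plane be z = a·x + b·y + c.
BH-12−BH-11: 463a − 347b = −701.8;  BH-13−BH-11: 81a + 84b = 80.6.
Solving gives a = −0.46244, b = 1.40545.
Gradient magnitude |∇z| = √(a² + b²) = √(0.21385 + 1.97528) = 1.47957.
True dip = arctan(1.47957) = 55.9°, dipping toward SSE (azimuth ≈ 162°).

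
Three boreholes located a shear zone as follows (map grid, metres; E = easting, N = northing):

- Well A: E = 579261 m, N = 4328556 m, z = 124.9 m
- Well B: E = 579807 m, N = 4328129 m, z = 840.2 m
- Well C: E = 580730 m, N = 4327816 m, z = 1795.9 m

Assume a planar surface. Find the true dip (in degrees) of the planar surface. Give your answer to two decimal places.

Let the plane be z = a·E + b·N + c.
Well B−Well A: 546a − 427b = 715.3;  Well C−Well A: 1469a − 740b = 1671.
Solving gives a = 0.82516, b = −0.62005.
Gradient magnitude |∇z| = √(a² + b²) = √(0.68089 + 0.38446) = 1.03216.
True dip = arctan(1.03216) = 45.91°, dipping toward NW (azimuth ≈ 307°).

45.91°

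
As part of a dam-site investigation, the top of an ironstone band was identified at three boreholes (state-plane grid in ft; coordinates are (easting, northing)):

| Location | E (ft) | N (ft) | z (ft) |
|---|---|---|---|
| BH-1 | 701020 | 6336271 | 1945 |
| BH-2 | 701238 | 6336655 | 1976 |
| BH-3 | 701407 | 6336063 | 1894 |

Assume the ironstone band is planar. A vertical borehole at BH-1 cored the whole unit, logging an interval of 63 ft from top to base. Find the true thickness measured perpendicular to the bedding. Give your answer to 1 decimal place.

62.4 ft

Two edge vectors: BH-1→BH-2 = (218, 384, 31), BH-1→BH-3 = (387, -208, -51).
Normal n = (BH-1→BH-2) × (BH-1→BH-3) = (-13136, 23115, -193952).
So ∂z/∂E = −n_x/n_z = −0.06773 and ∂z/∂N = −n_y/n_z = 0.11918.
|∇z| = √(a²+b²) = 0.13708, so dip δ = arctan(0.13708) = 7.81°.
True thickness = vertical thickness × cos δ = 63 × cos 7.81° = 62.4 ft.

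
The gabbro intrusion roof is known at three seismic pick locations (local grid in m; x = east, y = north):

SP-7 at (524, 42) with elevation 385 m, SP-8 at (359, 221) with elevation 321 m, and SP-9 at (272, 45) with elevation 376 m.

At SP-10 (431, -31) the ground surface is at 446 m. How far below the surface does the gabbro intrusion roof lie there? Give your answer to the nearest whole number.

Let the plane be z = a·x + b·y + c.
SP-8−SP-7: −165a + 179b = −64;  SP-9−SP-7: −252a + 3b = −9.
Solving gives a = 0.03181, b = −0.32822.
Then c = 385 − a·524 − b·42 = 382.12.
At (431, -31): z_contact = 13.7 + 10.2 + 382.12 = 406.0 m.
Depth below ground = 446 − 406.0 = 40 m.

40 m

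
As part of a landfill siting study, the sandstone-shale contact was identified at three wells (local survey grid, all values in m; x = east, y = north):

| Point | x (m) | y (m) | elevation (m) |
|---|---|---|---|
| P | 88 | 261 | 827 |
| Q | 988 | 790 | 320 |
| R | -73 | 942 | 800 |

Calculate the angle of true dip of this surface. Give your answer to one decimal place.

Let the plane be z = a·x + b·y + c.
Q−P: 900a + 529b = −507;  R−P: −161a + 681b = −27.
Solving gives a = −0.47414, b = −0.15174.
Gradient magnitude |∇z| = √(a² + b²) = √(0.22481 + 0.02303) = 0.49783.
True dip = arctan(0.49783) = 26.5°, dipping toward ENE (azimuth ≈ 072°).

26.5°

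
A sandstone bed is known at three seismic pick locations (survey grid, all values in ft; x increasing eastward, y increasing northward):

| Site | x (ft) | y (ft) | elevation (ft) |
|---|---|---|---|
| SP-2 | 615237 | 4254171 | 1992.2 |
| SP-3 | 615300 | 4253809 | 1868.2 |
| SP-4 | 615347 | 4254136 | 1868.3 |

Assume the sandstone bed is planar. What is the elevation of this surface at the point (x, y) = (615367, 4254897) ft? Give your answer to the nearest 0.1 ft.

1964.8 ft

Let the plane be z = a·x + b·y + c.
SP-3−SP-2: 63a − 362b = −124;  SP-4−SP-2: 110a − 35b = −123.9.
Solving gives a = −1.077011830, b = 0.155105676.
Then c = 1992.2 − a·615237 − b·4254171 = 4763.66.
At (615367, 4254897): z = −662757.5 + 659958.7 + 4763.66 = 1964.8 ft.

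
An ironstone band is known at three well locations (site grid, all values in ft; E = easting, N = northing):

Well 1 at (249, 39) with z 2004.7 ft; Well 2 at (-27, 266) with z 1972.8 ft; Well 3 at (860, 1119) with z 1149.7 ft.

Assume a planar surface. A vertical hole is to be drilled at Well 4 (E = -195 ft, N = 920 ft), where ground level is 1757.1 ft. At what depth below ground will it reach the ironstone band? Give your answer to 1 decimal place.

Two edge vectors: Well 1→Well 2 = (-276, 227, -31.9), Well 1→Well 3 = (611, 1080, -855).
Normal n = (Well 1→Well 2) × (Well 1→Well 3) = (-159633, -255470.9, -436777).
So ∂z/∂E = −n_x/n_z = −0.365479 and ∂z/∂N = −n_y/n_z = −0.584900.
Intercept c from Well 1: 2004.7 + 91.00 + 22.81 = 2118.52.
At (-195, 920): z_contact = 71.27 − 538.11 + 2118.52 = 1651.68 ft.
Depth below ground = 1757.1 − 1651.68 = 105.4 ft.

105.4 ft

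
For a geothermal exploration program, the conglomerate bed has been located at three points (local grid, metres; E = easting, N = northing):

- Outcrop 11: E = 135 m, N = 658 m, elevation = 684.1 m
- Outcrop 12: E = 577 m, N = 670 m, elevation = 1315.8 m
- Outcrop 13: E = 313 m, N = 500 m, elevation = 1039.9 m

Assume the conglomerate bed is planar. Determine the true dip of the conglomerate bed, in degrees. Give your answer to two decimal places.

57.58°

Let the plane be z = a·E + b·N + c.
Outcrop 12−Outcrop 11: 442a + 12b = 631.7;  Outcrop 13−Outcrop 11: 178a − 158b = 355.8.
Solving gives a = 1.44609, b = −0.62276.
Gradient magnitude |∇z| = √(a² + b²) = √(2.09118 + 0.38783) = 1.57449.
True dip = arctan(1.57449) = 57.58°, dipping toward WNW (azimuth ≈ 293°).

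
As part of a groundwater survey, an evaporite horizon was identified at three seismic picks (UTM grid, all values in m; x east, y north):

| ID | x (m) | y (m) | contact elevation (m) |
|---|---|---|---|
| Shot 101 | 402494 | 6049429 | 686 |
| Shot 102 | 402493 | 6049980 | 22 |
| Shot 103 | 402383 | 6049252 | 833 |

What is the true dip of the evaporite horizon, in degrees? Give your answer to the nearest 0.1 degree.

53.3°

Let the plane be z = a·x + b·y + c.
Shot 102−Shot 101: −1a + 551b = −664;  Shot 103−Shot 101: −111a − 177b = 147.
Solving gives a = 0.59557, b = −1.20400.
Gradient magnitude |∇z| = √(a² + b²) = √(0.35470 + 1.44962) = 1.34325.
True dip = arctan(1.34325) = 53.3°, dipping toward NNW (azimuth ≈ 334°).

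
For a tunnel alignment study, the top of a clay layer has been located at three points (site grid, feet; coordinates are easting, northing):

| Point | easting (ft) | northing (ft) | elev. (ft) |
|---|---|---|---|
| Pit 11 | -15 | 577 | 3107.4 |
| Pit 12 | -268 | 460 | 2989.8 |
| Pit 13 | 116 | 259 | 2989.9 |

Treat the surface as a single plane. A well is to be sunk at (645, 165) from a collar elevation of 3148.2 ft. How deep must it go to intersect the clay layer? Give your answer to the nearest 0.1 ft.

72.0 ft

Let the plane be z = a·easting + b·northing + c.
Pit 12−Pit 11: −253a − 117b = −117.6;  Pit 13−Pit 11: 131a − 318b = −117.5.
Solving gives a = 0.24691, b = 0.47121.
Then c = 3107.4 − a·-15 − b·577 = 2839.21.
At (645, 165): z_contact = 159.26 + 77.75 + 2839.21 = 3076.22 ft.
Depth below ground = 3148.2 − 3076.22 = 72.0 ft.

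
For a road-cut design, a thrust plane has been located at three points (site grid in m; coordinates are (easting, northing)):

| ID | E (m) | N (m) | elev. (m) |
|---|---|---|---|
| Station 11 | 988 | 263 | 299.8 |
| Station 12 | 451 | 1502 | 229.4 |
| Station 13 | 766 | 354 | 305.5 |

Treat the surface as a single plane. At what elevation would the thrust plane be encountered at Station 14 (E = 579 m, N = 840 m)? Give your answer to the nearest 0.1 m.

276.5 m

Two edge vectors: Station 11→Station 12 = (-537, 1239, -70.4), Station 11→Station 13 = (-222, 91, 5.7).
Normal n = (Station 11→Station 12) × (Station 11→Station 13) = (13468.7, 18689.7, 226191).
So ∂z/∂E = −n_x/n_z = −0.059546 and ∂z/∂N = −n_y/n_z = −0.082628.
Intercept c from Station 11: 299.8 + 58.83 + 21.73 = 380.36.
At (579, 840): z = −34.5 − 69.4 + 380.36 = 276.5 m.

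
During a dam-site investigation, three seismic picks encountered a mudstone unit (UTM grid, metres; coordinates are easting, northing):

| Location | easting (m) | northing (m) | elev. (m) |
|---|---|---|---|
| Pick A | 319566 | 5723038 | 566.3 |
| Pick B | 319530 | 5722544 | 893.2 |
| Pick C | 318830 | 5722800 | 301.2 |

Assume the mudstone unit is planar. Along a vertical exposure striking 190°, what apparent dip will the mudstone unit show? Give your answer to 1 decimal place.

Two edge vectors: Pick A→Pick B = (-36, -494, 326.9), Pick A→Pick C = (-736, -238, -265.1).
Normal n = (Pick A→Pick B) × (Pick A→Pick C) = (208761.6, -250142, -355016).
So ∂z/∂easting = −n_x/n_z = 0.58803 and ∂z/∂northing = −n_y/n_z = −0.70459.
Unit vector along 190° is (sin 190°, cos 190°) = (-0.1736, -0.9848).
Slope in that direction = a·(-0.1736) + b·(-0.9848) = 0.59178.
Apparent dip = arctan|0.59178| = 30.6° (true dip is 42.5°, so apparent ≤ true as expected).

30.6°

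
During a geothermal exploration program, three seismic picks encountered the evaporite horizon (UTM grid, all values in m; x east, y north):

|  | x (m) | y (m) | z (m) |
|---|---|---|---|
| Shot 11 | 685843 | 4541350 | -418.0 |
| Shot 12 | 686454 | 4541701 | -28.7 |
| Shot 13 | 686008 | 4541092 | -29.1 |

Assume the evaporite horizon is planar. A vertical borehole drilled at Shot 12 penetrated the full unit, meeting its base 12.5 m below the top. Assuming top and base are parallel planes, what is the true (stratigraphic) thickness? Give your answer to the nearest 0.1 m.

7.4 m

Two edge vectors: Shot 11→Shot 12 = (611, 351, 389.3), Shot 11→Shot 13 = (165, -258, 388.9).
Normal n = (Shot 11→Shot 12) × (Shot 11→Shot 13) = (236943.3, -173383.4, -215553).
So ∂z/∂x = −n_x/n_z = 1.09923 and ∂z/∂y = −n_y/n_z = −0.80437.
|∇z| = √(a²+b²) = 1.36210, so dip δ = arctan(1.36210) = 53.72°.
True thickness = vertical thickness × cos δ = 12.5 × cos 53.72° = 7.4 m.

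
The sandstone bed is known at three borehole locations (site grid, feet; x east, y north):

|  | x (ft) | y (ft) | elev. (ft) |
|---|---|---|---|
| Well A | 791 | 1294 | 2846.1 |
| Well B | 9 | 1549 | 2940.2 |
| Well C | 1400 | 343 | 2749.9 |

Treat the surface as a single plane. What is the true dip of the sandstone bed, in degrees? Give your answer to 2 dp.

6.53°

Let the plane be z = a·x + b·y + c.
Well B−Well A: −782a + 255b = 94.1;  Well C−Well A: 609a − 951b = −96.2.
Solving gives a = −0.11040, b = 0.03046.
Gradient magnitude |∇z| = √(a² + b²) = √(0.01219 + 0.00093) = 0.11452.
True dip = arctan(0.11452) = 6.53°, dipping toward ESE (azimuth ≈ 105°).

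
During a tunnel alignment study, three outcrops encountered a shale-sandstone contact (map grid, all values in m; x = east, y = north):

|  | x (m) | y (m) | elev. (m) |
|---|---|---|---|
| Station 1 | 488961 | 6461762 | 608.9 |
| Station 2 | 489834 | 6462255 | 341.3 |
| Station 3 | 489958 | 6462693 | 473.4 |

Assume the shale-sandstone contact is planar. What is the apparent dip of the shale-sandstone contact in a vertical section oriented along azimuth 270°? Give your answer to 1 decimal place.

Let the plane be z = a·x + b·y + c.
Station 2−Station 1: 873a + 493b = −267.6;  Station 3−Station 1: 997a + 931b = −135.5.
Solving gives a = −0.56759, b = 0.46229.
Unit vector along 270° is (sin 270°, cos 270°) = (-1.0000, -0.0000).
Slope in that direction = a·(-1.0000) + b·(-0.0000) = 0.56759.
Apparent dip = arctan|0.56759| = 29.6° (true dip is 36.2°, so apparent ≤ true as expected).

29.6°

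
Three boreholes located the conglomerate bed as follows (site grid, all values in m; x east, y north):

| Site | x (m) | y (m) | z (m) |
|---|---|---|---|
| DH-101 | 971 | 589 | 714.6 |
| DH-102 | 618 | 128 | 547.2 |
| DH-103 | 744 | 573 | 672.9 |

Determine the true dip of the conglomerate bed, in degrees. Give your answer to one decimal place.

16.1°

Let the plane be z = a·x + b·y + c.
DH-102−DH-101: −353a − 461b = −167.4;  DH-103−DH-101: −227a − 16b = −41.7.
Solving gives a = 0.16713, b = 0.23515.
Gradient magnitude |∇z| = √(a² + b²) = √(0.02793 + 0.05530) = 0.28849.
True dip = arctan(0.28849) = 16.1°, dipping toward SW (azimuth ≈ 215°).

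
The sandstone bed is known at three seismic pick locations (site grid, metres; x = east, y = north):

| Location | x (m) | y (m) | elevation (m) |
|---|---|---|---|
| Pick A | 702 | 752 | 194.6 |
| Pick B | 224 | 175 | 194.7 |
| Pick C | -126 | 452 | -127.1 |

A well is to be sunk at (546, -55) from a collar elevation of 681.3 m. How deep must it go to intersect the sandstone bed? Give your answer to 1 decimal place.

Let the plane be z = a·x + b·y + c.
Pick B−Pick A: −478a − 577b = 0.1;  Pick C−Pick A: −828a − 300b = −321.7.
Solving gives a = 0.55525, b = −0.46015.
Then c = 194.6 − a·702 − b·752 = 150.85.
At (546, -55): z_contact = 303.17 + 25.31 + 150.85 = 479.33 m.
Depth below ground = 681.3 − 479.33 = 202.0 m.

202.0 m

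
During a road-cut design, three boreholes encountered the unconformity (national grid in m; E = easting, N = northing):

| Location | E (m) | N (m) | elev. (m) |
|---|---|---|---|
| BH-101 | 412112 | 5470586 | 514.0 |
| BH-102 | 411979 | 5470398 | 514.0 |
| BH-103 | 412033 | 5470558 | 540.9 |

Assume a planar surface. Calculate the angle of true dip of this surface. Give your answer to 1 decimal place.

Two edge vectors: BH-101→BH-102 = (-133, -188, 0), BH-101→BH-103 = (-79, -28, 26.9).
Normal n = (BH-101→BH-102) × (BH-101→BH-103) = (-5057.2, 3577.7, -11128).
So ∂z/∂E = −n_x/n_z = −0.45446 and ∂z/∂N = −n_y/n_z = 0.32150.
Gradient magnitude |∇z| = √(a² + b²) = √(0.20653 + 0.10337) = 0.55668.
True dip = arctan(0.55668) = 29.1°, dipping toward SE (azimuth ≈ 125°).

29.1°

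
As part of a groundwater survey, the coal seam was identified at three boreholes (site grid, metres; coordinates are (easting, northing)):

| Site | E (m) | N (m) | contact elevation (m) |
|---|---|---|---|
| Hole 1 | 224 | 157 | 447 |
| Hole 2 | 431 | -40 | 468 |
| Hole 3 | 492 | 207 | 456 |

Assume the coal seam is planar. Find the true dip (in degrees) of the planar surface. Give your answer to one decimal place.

Let the plane be z = a·E + b·N + c.
Hole 2−Hole 1: 207a − 197b = 21;  Hole 3−Hole 1: 268a + 50b = 9.
Solving gives a = 0.04471, b = −0.05962.
Gradient magnitude |∇z| = √(a² + b²) = √(0.00200 + 0.00355) = 0.07452.
True dip = arctan(0.07452) = 4.3°, dipping toward NW (azimuth ≈ 323°).

4.3°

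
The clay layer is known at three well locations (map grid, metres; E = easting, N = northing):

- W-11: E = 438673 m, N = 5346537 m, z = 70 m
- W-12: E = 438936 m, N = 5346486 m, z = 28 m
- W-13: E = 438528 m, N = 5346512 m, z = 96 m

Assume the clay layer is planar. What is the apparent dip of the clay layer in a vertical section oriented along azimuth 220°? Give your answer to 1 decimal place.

8.5°

Two edge vectors: W-11→W-12 = (263, -51, -42), W-11→W-13 = (-145, -25, 26).
Normal n = (W-11→W-12) × (W-11→W-13) = (-2376, -748, -13970).
So ∂z/∂E = −n_x/n_z = −0.17008 and ∂z/∂N = −n_y/n_z = −0.05354.
Unit vector along 220° is (sin 220°, cos 220°) = (-0.6428, -0.7660).
Slope in that direction = a·(-0.6428) + b·(-0.7660) = 0.15034.
Apparent dip = arctan|0.15034| = 8.5° (true dip is 10.1°, so apparent ≤ true as expected).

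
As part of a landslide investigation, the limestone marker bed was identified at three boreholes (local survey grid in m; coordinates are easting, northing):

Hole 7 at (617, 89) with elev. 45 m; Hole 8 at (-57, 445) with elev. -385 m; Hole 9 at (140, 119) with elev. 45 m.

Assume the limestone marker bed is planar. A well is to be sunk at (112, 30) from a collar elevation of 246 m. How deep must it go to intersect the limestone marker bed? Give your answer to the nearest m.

77 m

Two edge vectors: Hole 7→Hole 8 = (-674, 356, -430), Hole 7→Hole 9 = (-477, 30, 0).
Normal n = (Hole 7→Hole 8) × (Hole 7→Hole 9) = (12900, 205110, 149592).
So ∂z/∂easting = −n_x/n_z = −0.08623 and ∂z/∂northing = −n_y/n_z = −1.37113.
Intercept c from Hole 7: 45 + 53.21 + 122.03 = 220.24.
At (112, 30): z_contact = −9.7 − 41.1 + 220.24 = 169.4 m.
Depth below ground = 246 − 169.4 = 77 m.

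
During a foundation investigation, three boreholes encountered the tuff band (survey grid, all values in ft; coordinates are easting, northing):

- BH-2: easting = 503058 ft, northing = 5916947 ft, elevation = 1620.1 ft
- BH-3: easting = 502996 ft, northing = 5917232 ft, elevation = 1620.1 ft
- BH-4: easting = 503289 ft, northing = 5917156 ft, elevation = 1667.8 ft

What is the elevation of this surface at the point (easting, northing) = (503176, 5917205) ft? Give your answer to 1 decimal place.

Two edge vectors: BH-2→BH-3 = (-62, 285, 0), BH-2→BH-4 = (231, 209, 47.7).
Normal n = (BH-2→BH-3) × (BH-2→BH-4) = (13594.5, 2957.4, -78793).
So ∂z/∂easting = −n_x/n_z = 0.172534362 and ∂z/∂northing = −n_y/n_z = 0.037533791.
Intercept c from BH-2: 1620.1 − 86794.79 − 222085.45 = −307260.14.
At (503176, 5917205): z = 86815.2 + 222095.1 − 307260.14 = 1650.1 ft.

1650.1 ft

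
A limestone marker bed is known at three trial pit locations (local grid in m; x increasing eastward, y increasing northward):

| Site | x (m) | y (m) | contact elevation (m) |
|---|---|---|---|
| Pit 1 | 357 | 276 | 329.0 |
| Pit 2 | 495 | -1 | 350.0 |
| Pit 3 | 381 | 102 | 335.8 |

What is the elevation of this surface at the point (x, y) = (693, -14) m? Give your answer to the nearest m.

Let the plane be z = a·x + b·y + c.
Pit 2−Pit 1: 138a − 277b = 21;  Pit 3−Pit 1: 24a − 174b = 6.8.
Solving gives a = 0.10196, b = −0.02502.
Then c = 329 − a·357 − b·276 = 299.51.
At (693, -14): z = 70.7 + 0.4 + 299.51 = 370.5 m.

371 m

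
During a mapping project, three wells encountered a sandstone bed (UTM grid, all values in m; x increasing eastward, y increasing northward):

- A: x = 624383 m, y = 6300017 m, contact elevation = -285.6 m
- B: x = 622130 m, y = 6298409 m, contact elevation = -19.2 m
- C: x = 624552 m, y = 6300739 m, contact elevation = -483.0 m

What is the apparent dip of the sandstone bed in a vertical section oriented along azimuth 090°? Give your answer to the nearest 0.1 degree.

Let the plane be z = a·x + b·y + c.
B−A: −2253a − 1608b = 266.4;  C−A: 169a + 722b = −197.4.
Solving gives a = 0.09231, b = −0.29502.
Unit vector along 090° is (sin 90°, cos 90°) = (1.0000, 0.0000).
Slope in that direction = a·(1.0000) + b·(0.0000) = 0.09231.
Apparent dip = arctan|0.09231| = 5.3° (true dip is 17.2°, so apparent ≤ true as expected).

5.3°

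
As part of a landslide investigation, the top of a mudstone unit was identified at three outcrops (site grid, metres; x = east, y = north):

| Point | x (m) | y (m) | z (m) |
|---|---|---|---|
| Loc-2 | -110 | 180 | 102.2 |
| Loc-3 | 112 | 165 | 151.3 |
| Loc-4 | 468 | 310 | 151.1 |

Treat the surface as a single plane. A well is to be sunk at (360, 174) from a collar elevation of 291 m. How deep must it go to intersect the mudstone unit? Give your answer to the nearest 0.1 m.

96.9 m

Let the plane be z = a·x + b·y + c.
Loc-3−Loc-2: 222a − 15b = 49.1;  Loc-4−Loc-2: 578a + 130b = 48.9.
Solving gives a = 0.18962, b = −0.46693.
Then c = 102.2 − a·-110 − b·180 = 207.11.
At (360, 174): z_contact = 68.26 − 81.25 + 207.11 = 194.12 m.
Depth below ground = 291 − 194.12 = 96.9 m.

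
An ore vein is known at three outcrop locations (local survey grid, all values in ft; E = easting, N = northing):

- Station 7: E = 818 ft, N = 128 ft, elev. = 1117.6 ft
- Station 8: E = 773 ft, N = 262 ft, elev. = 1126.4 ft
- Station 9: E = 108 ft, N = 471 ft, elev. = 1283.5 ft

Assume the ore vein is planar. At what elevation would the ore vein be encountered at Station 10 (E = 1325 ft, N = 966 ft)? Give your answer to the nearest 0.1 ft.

Let the plane be z = a·E + b·N + c.
Station 8−Station 7: −45a + 134b = 8.8;  Station 9−Station 7: −710a + 343b = 165.9.
Solving gives a = −0.241041, b = −0.015275.
Then c = 1117.6 − a·818 − b·128 = 1316.73.
At (1325, 966): z = −319.4 − 14.8 + 1316.73 = 982.6 ft.

982.6 ft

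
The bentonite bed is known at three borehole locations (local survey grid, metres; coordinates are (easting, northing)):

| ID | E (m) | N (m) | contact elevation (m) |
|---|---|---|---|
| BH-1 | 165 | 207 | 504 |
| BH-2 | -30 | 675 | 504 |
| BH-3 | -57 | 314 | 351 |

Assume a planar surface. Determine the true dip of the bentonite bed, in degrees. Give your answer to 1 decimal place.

43.1°

Let the plane be z = a·E + b·N + c.
BH-2−BH-1: −195a + 468b = 0;  BH-3−BH-1: −222a + 107b = −153.
Solving gives a = 0.86238, b = 0.35932.
Gradient magnitude |∇z| = √(a² + b²) = √(0.74369 + 0.12911) = 0.93424.
True dip = arctan(0.93424) = 43.1°, dipping toward WSW (azimuth ≈ 247°).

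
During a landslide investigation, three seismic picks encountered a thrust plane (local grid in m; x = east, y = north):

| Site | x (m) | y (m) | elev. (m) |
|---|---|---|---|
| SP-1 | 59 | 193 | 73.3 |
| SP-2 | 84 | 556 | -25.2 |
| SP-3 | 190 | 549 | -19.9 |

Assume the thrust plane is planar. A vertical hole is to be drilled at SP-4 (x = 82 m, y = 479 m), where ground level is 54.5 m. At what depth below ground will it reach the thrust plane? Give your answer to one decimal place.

58.7 m

Two edge vectors: SP-1→SP-2 = (25, 363, -98.5), SP-1→SP-3 = (131, 356, -93.2).
Normal n = (SP-1→SP-2) × (SP-1→SP-3) = (1234.4, -10573.5, -38653).
So ∂z/∂x = −n_x/n_z = 0.03194 and ∂z/∂y = −n_y/n_z = −0.27355.
Intercept c from SP-1: 73.3 − 1.88 + 52.80 = 124.21.
At (82, 479): z_contact = 2.62 − 131.03 + 124.21 = -4.20 m.
Depth below ground = 54.5 − (-4.20) = 58.7 m.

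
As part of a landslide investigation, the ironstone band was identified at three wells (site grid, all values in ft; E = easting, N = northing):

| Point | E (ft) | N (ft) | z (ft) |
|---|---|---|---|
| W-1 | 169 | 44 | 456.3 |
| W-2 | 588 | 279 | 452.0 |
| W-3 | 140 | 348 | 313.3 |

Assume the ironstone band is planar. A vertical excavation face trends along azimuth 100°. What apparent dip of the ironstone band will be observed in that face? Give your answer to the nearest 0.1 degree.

17.5°

Two edge vectors: W-1→W-2 = (419, 235, -4.3), W-1→W-3 = (-29, 304, -143).
Normal n = (W-1→W-2) × (W-1→W-3) = (-32297.8, 60041.7, 134191).
So ∂z/∂E = −n_x/n_z = 0.24069 and ∂z/∂N = −n_y/n_z = −0.44743.
Unit vector along 100° is (sin 100°, cos 100°) = (0.9848, -0.1736).
Slope in that direction = a·(0.9848) + b·(-0.1736) = 0.31472.
Apparent dip = arctan|0.31472| = 17.5° (true dip is 26.9°, so apparent ≤ true as expected).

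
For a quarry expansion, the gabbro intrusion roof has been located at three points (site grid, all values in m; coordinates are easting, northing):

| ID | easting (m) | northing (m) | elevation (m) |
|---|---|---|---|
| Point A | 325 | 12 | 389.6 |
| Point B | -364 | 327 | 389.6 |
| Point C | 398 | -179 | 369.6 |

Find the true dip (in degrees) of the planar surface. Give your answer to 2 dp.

7.94°

Let the plane be z = a·easting + b·northing + c.
Point B−Point A: −689a + 315b = 0;  Point C−Point A: 73a − 191b = −20.
Solving gives a = 0.05801, b = 0.12688.
Gradient magnitude |∇z| = √(a² + b²) = √(0.00337 + 0.01610) = 0.13951.
True dip = arctan(0.13951) = 7.94°, dipping toward SSW (azimuth ≈ 205°).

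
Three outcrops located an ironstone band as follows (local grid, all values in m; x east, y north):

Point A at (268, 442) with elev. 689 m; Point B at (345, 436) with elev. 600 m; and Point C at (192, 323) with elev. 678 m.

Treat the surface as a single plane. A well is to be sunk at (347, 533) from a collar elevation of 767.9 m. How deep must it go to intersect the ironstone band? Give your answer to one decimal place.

93.3 m

Let the plane be z = a·x + b·y + c.
Point B−Point A: 77a − 6b = −89;  Point C−Point A: −76a − 119b = −11.
Solving gives a = −1.09419, b = 0.79125.
Then c = 689 − a·268 − b·442 = 632.51.
At (347, 533): z_contact = −379.68 + 421.73 + 632.51 = 674.56 m.
Depth below ground = 767.9 − 674.56 = 93.3 m.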